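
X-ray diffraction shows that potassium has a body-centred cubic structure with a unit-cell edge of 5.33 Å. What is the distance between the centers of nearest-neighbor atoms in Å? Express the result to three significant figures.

In a BCC structure, atoms touch along the body diagonal, so √3·a = 4r; the nearest-neighbor distance equals 2r = 0.8660·a.
d = 0.8660 × 5.33 = 4.62 Å.

4.62 Å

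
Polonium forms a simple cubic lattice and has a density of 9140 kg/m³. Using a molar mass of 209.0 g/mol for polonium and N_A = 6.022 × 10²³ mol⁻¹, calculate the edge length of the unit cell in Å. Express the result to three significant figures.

With Z = 1 atom per simple cubic cell, a³ = Z·M/(N_A·ρ) = 1 × 209.0 / (6.022 × 10²³ × 9.140 g/cm³) = 3.797 × 10^-23 cm³.
a = (3.797 × 10^-23)^(1/3) = 3.361 × 10^-8 cm = 3.36 Å.

3.36 Å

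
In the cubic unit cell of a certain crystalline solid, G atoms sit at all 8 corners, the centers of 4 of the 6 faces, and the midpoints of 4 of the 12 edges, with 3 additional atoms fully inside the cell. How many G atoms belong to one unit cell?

7

Corner atoms are shared by 8 cells (1/8 each), face atoms by 2 (1/2 each), edge atoms by 4 (1/4 each), interior atoms are unshared.
Net atoms = 8 × 1/8 + 4 × 1/2 + 4 × 1/4 + 3 = 1 + 2 + 1 + 3 = 7.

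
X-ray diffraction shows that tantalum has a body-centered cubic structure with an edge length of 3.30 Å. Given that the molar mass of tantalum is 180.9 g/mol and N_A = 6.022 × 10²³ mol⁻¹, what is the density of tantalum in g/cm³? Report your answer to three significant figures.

16.7 g/cm³

A BCC unit cell contains Z = 2 atoms.
Cell volume: a³ = (3.30 Å)³ = (3.300 × 10^-8 cm)³ = 3.594 × 10^-23 cm³.
ρ = Z·M/(N_A·a³) = 2 × 180.9 / (6.022 × 10²³ × 3.594 × 10^-23) = 16.72 g/cm³.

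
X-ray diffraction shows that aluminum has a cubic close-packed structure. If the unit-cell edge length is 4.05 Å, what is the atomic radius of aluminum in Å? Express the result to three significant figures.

In an FCC lattice, atoms touch along the face diagonal, so √2·a = 4r.
r = √2·a/4 = 1.4142 × 4.05 / 4 = 1.43 Å.

1.43 Å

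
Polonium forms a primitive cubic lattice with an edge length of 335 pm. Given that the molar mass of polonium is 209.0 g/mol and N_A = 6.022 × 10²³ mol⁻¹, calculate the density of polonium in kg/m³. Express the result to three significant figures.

9230 kg/m³

A simple cubic unit cell contains Z = 1 atom.
Cell volume: a³ = (335 pm)³ = (3.350 × 10^-8 cm)³ = 3.760 × 10^-23 cm³.
ρ = Z·M/(N_A·a³) = 1 × 209.0 / (6.022 × 10²³ × 3.760 × 10^-23) = 9.231 g/cm³ = 9230 kg/m³.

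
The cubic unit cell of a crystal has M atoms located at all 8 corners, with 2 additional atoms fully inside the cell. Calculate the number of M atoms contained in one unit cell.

Corner atoms are shared by 8 cells (1/8 each), interior atoms are unshared.
Net atoms = 8 × 1/8 + 2 = 1 + 2 = 3.

3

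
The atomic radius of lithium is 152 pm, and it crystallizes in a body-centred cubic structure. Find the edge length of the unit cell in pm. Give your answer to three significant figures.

351 pm

In a BCC lattice, atoms touch along the body diagonal, so √3·a = 4r.
a = 4r/√3 = 4 × 152 / 1.7321 = 351 pm.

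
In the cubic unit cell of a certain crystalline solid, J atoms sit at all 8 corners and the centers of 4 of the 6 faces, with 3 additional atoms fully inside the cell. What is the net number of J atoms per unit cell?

6

Corner atoms are shared by 8 cells (1/8 each), face atoms by 2 (1/2 each), interior atoms are unshared.
Net atoms = 8 × 1/8 + 4 × 1/2 + 3 = 1 + 2 + 3 = 6.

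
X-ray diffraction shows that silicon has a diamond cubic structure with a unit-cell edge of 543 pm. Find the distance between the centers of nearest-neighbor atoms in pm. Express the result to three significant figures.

In a diamond cubic structure, nearest neighbors lie along the body diagonal with √3·a = 8r; the nearest-neighbor distance equals 2r = 0.4330·a.
d = 0.4330 × 543 = 235 pm.

235 pm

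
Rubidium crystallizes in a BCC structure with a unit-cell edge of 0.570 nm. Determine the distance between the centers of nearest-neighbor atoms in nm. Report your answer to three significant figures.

0.494 nm

In a BCC structure, atoms touch along the body diagonal, so √3·a = 4r; the nearest-neighbor distance equals 2r = 0.8660·a.
d = 0.8660 × 0.570 = 0.494 nm.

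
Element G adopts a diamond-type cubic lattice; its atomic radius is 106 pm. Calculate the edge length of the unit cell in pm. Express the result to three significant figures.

In a diamond cubic lattice, nearest neighbors lie along the body diagonal with √3·a = 8r.
a = 8r/√3 = 8 × 106 / 1.7321 = 490 pm.

490 pm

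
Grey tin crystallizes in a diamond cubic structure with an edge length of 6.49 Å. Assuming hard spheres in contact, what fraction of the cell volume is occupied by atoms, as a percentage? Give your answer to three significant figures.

34.0%

In a diamond cubic lattice nearest neighbors lie along the body diagonal with √3·a = 8r, so r = 0.2165a = 1.405 Å.
Packing fraction = Z·(4/3)πr³ / a³ = 8 × (4/3)π × (1.405)³ / (6.49)³ = 0.3401 = 34.0%.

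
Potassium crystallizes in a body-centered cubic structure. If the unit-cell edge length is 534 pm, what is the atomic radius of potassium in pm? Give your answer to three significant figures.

231 pm

In a BCC lattice, atoms touch along the body diagonal, so √3·a = 4r.
r = √3·a/4 = 1.7321 × 534 / 4 = 231 pm.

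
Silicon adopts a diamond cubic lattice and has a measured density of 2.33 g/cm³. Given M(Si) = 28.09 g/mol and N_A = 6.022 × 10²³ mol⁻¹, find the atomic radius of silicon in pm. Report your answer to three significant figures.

118 pm

For a diamond cubic cell (Z = 8), a³ = Z·M/(N_A·ρ) = 8 × 28.09 / (6.022 × 10²³ × 2.330) = 1.602 × 10^-22 cm³, so a = 5.431 × 10^-8 cm = 543.1 pm.
Nearest neighbors lie along the body diagonal with √3·a = 8r, so r = 0.2165 × a = 118 pm.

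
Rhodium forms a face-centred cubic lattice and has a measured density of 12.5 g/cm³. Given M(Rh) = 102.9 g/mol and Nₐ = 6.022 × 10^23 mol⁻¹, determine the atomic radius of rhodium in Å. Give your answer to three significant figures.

1.34 Å

For an FCC cell (Z = 4), a³ = Z·M/(N_A·ρ) = 4 × 102.9 / (6.022 × 10²³ × 12.50) = 5.468 × 10^-23 cm³, so a = 3.796 × 10^-8 cm = 3.796 Å.
Atoms touch along the face diagonal, so √2·a = 4r, so r = 0.3536 × a = 1.34 Å.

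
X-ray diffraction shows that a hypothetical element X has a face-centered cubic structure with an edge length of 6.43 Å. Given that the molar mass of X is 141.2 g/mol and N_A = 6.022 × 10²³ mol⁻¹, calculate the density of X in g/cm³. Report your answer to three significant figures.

3.53 g/cm³

An FCC unit cell contains Z = 4 atoms.
Cell volume: a³ = (6.43 Å)³ = (6.430 × 10^-8 cm)³ = 2.658 × 10^-22 cm³.
ρ = Z·M/(N_A·a³) = 4 × 141.2 / (6.022 × 10²³ × 2.658 × 10^-22) = 3.528 g/cm³.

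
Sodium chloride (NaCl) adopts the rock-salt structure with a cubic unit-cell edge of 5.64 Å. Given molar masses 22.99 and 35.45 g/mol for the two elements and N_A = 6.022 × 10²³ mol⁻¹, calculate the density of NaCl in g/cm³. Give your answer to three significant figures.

The rock-salt structure contains Z = 4 formula units per cell; M(NaCl) = 22.99 + 35.45 = 58.44 g/mol.
a³ = (5.640 × 10^-8 cm)³ = 1.794 × 10^-22 cm³.
ρ = 4 × 58.44 / (6.022 × 10²³ × 1.794 × 10^-22) = 2.164 g/cm³.

2.16 g/cm³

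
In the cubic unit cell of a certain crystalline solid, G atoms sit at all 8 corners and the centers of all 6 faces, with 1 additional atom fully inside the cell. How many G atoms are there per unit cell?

5

Corner atoms are shared by 8 cells (1/8 each), face atoms by 2 (1/2 each), interior atoms are unshared.
Net atoms = 8 × 1/8 + 6 × 1/2 + 1 = 1 + 3 + 1 = 5.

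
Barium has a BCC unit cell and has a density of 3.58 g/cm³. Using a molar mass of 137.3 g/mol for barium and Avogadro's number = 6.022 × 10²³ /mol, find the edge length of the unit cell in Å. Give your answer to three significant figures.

With Z = 2 atoms per BCC cell, a³ = Z·M/(N_A·ρ) = 2 × 137.3 / (6.022 × 10²³ × 3.580 g/cm³) = 1.274 × 10^-22 cm³.
a = (1.274 × 10^-22)^(1/3) = 5.031 × 10^-8 cm = 5.03 Å.

5.03 Å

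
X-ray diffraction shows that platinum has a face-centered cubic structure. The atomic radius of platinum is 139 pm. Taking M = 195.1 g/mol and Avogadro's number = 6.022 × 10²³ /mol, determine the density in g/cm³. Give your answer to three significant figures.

21.3 g/cm³

In an FCC lattice, atoms touch along the face diagonal, so √2·a = 4r, giving a = 393.2 pm = 3.932 × 10^-8 cm.
With Z = 4, ρ = Z·M/(N_A·a³) = 4 × 195.1 / (6.022 × 10²³ × 6.077 × 10^-23) = 21.33 g/cm³.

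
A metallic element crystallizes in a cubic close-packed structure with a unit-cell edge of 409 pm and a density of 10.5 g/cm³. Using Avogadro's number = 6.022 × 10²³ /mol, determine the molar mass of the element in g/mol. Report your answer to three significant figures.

108 g/mol

An FCC cell has Z = 4 atoms; a = 4.090 × 10^-8 cm.
M = ρ·N_A·a³/Z = 10.5 × 6.022 × 10²³ × 6.842 × 10^-23 / 4 = 108 g/mol.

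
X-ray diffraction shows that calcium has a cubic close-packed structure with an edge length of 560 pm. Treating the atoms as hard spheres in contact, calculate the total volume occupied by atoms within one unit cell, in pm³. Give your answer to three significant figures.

1.30 × 10^8 pm³

In an FCC lattice atoms touch along the face diagonal, so √2·a = 4r, so r = 0.3536a = 198.0 pm.
V_atoms = Z × (4/3)πr³ = 4 × (4/3)π × (198.0)³ = 1.30 × 10^8 pm³.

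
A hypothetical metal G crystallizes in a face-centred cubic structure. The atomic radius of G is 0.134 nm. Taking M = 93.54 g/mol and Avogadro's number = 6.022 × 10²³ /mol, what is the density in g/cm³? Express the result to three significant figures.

In an FCC lattice, atoms touch along the face diagonal, so √2·a = 4r, giving a = 0.3790 nm = 3.790 × 10^-8 cm.
With Z = 4, ρ = Z·M/(N_A·a³) = 4 × 93.54 / (6.022 × 10²³ × 5.444 × 10^-23) = 11.41 g/cm³.

11.4 g/cm³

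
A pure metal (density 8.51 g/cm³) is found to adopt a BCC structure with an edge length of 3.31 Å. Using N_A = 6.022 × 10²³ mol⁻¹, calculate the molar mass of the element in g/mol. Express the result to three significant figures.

92.9 g/mol

A BCC cell has Z = 2 atoms; a = 3.310 × 10^-8 cm.
M = ρ·N_A·a³/Z = 8.51 × 6.022 × 10²³ × 3.626 × 10^-23 / 2 = 92.9 g/mol.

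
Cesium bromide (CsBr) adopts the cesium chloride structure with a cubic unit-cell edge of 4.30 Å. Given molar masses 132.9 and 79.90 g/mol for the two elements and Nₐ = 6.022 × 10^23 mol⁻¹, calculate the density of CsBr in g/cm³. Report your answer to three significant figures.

4.44 g/cm³

The cesium chloride structure contains Z = 1 formula unit per cell; M(CsBr) = 132.9 + 79.90 = 212.8 g/mol.
a³ = (4.300 × 10^-8 cm)³ = 7.951 × 10^-23 cm³.
ρ = 1 × 212.8 / (6.022 × 10²³ × 7.951 × 10^-23) = 4.445 g/cm³.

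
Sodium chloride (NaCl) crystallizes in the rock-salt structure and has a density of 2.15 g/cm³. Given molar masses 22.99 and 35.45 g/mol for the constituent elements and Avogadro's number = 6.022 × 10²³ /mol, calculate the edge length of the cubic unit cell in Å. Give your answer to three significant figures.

5.65 Å

M(NaCl) = 58.44 g/mol; Z = 4 formula units per cell.
a³ = Z·M/(N_A·ρ) = 4 × 58.44 / (6.022 × 10²³ × 2.15) = 1.805 × 10^-22 cm³, so a = 5.652 × 10^-8 cm = 5.65 Å.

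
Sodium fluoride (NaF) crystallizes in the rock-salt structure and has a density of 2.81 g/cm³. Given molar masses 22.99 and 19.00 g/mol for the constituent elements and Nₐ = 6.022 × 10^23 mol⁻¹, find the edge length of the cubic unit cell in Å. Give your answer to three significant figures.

4.63 Å

M(NaF) = 41.99 g/mol; Z = 4 formula units per cell.
a³ = Z·M/(N_A·ρ) = 4 × 41.99 / (6.022 × 10²³ × 2.81) = 9.926 × 10^-23 cm³, so a = 4.630 × 10^-8 cm = 4.63 Å.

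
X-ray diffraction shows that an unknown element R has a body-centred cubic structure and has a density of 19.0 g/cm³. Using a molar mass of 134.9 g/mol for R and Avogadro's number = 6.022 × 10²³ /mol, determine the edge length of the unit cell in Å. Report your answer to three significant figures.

With Z = 2 atoms per BCC cell, a³ = Z·M/(N_A·ρ) = 2 × 134.9 / (6.022 × 10²³ × 19.00 g/cm³) = 2.358 × 10^-23 cm³.
a = (2.358 × 10^-23)^(1/3) = 2.868 × 10^-8 cm = 2.87 Å.

2.87 Å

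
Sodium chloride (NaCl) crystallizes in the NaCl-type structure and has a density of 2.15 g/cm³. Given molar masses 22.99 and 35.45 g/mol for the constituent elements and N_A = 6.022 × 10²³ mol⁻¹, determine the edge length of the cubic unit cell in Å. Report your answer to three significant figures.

5.65 Å

M(NaCl) = 58.44 g/mol; Z = 4 formula units per cell.
a³ = Z·M/(N_A·ρ) = 4 × 58.44 / (6.022 × 10²³ × 2.15) = 1.805 × 10^-22 cm³, so a = 5.652 × 10^-8 cm = 5.65 Å.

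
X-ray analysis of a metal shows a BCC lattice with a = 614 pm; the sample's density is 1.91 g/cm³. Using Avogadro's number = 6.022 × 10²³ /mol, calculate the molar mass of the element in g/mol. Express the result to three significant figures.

133 g/mol

A BCC cell has Z = 2 atoms; a = 6.140 × 10^-8 cm.
M = ρ·N_A·a³/Z = 1.91 × 6.022 × 10²³ × 2.315 × 10^-22 / 2 = 133 g/mol.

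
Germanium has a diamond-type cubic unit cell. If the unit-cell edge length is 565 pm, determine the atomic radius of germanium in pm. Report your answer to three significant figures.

122 pm

In a diamond cubic lattice, nearest neighbors lie along the body diagonal with √3·a = 8r.
r = √3·a/8 = 1.7321 × 565 / 8 = 122 pm.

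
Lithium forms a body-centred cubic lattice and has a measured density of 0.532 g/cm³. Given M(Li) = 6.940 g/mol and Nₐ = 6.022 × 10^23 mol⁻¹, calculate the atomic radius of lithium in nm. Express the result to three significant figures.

0.152 nm

For a BCC cell (Z = 2), a³ = Z·M/(N_A·ρ) = 2 × 6.940 / (6.022 × 10²³ × 0.5320) = 4.332 × 10^-23 cm³, so a = 3.512 × 10^-8 cm = 0.3512 nm.
Atoms touch along the body diagonal, so √3·a = 4r, so r = 0.4330 × a = 0.152 nm.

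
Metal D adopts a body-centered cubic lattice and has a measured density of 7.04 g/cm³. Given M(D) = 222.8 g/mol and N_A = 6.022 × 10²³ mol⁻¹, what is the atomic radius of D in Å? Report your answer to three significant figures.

For a BCC cell (Z = 2), a³ = Z·M/(N_A·ρ) = 2 × 222.8 / (6.022 × 10²³ × 7.040) = 1.051 × 10^-22 cm³, so a = 4.719 × 10^-8 cm = 4.719 Å.
Atoms touch along the body diagonal, so √3·a = 4r, so r = 0.4330 × a = 2.04 Å.

2.04 Å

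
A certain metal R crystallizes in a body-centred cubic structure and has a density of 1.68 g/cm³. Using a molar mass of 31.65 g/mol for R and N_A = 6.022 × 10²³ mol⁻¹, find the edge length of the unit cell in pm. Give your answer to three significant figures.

397 pm

With Z = 2 atoms per BCC cell, a³ = Z·M/(N_A·ρ) = 2 × 31.65 / (6.022 × 10²³ × 1.680 g/cm³) = 6.257 × 10^-23 cm³.
a = (6.257 × 10^-23)^(1/3) = 3.970 × 10^-8 cm = 397 pm.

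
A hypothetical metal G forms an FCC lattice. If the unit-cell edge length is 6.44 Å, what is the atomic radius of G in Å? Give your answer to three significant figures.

In an FCC lattice, atoms touch along the face diagonal, so √2·a = 4r.
r = √2·a/4 = 1.4142 × 6.44 / 4 = 2.28 Å.

2.28 Å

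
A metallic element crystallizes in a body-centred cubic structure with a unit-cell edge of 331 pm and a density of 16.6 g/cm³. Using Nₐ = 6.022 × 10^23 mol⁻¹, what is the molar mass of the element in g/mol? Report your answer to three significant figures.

A BCC cell has Z = 2 atoms; a = 3.310 × 10^-8 cm.
M = ρ·N_A·a³/Z = 16.6 × 6.022 × 10²³ × 3.626 × 10^-23 / 2 = 181 g/mol.

181 g/mol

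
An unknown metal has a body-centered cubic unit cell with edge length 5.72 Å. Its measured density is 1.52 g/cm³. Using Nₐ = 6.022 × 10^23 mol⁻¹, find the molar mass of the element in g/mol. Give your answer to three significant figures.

85.7 g/mol

A BCC cell has Z = 2 atoms; a = 5.720 × 10^-8 cm.
M = ρ·N_A·a³/Z = 1.52 × 6.022 × 10²³ × 1.871 × 10^-22 / 2 = 85.7 g/mol.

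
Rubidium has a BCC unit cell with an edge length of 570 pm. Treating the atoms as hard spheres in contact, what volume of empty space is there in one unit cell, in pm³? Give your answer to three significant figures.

In a BCC lattice atoms touch along the body diagonal, so √3·a = 4r, so r = 0.4330a = 246.8 pm.
V_cell = a³ = 1.852 × 10^8 pm³; V_atoms = 2 × (4/3)πr³ = 1.260 × 10^8 pm³.
Empty space = 1.852 × 10^8 − 1.260 × 10^8 = 5.92 × 10^7 pm³.

5.92 × 10^7 pm³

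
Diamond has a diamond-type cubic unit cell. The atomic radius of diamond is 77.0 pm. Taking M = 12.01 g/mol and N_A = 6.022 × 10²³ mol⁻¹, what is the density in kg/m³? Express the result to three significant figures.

3550 kg/m³

In a diamond cubic lattice, nearest neighbors lie along the body diagonal with √3·a = 8r, giving a = 355.6 pm = 3.556 × 10^-8 cm.
With Z = 8, ρ = Z·M/(N_A·a³) = 8 × 12.01 / (6.022 × 10²³ × 4.498 × 10^-23) = 3.547 g/cm³ = 3550 kg/m³.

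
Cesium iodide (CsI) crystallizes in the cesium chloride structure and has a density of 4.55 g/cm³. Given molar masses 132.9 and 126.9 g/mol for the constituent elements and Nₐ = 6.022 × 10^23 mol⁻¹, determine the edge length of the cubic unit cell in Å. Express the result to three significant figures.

4.56 Å

M(CsI) = 259.8 g/mol; Z = 1 formula unit per cell.
a³ = Z·M/(N_A·ρ) = 1 × 259.8 / (6.022 × 10²³ × 4.55) = 9.482 × 10^-23 cm³, so a = 4.560 × 10^-8 cm = 4.56 Å.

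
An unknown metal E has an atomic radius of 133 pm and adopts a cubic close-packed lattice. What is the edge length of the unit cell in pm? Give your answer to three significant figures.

In an FCC lattice, atoms touch along the face diagonal, so √2·a = 4r.
a = 4r/√2 = 4 × 133 / 1.4142 = 376 pm.

376 pm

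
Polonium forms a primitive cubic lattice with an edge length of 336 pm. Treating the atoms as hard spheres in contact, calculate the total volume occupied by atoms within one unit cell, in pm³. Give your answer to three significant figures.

1.99 × 10^7 pm³

In a simple cubic lattice atoms touch along the cell edge, so a = 2r, so r = 0.5000a = 168.0 pm.
V_atoms = Z × (4/3)πr³ = 1 × (4/3)π × (168.0)³ = 1.99 × 10^7 pm³.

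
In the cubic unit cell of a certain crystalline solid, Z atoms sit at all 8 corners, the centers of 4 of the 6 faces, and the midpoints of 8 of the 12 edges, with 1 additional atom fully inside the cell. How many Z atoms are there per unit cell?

Corner atoms are shared by 8 cells (1/8 each), face atoms by 2 (1/2 each), edge atoms by 4 (1/4 each), interior atoms are unshared.
Net atoms = 8 × 1/8 + 4 × 1/2 + 8 × 1/4 + 1 = 1 + 2 + 2 + 1 = 6.

6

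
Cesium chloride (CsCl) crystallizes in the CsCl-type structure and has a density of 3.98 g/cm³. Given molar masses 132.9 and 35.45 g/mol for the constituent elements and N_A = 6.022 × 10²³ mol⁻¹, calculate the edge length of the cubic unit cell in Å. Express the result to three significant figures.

4.13 Å

M(CsCl) = 168.35 g/mol; Z = 1 formula unit per cell.
a³ = Z·M/(N_A·ρ) = 1 × 168.35 / (6.022 × 10²³ × 3.98) = 7.024 × 10^-23 cm³, so a = 4.126 × 10^-8 cm = 4.13 Å.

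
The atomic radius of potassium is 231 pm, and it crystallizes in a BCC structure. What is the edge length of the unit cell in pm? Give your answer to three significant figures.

533 pm

In a BCC lattice, atoms touch along the body diagonal, so √3·a = 4r.
a = 4r/√3 = 4 × 231 / 1.7321 = 533 pm.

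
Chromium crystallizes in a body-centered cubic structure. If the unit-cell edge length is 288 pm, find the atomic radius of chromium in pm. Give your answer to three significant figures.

In a BCC lattice, atoms touch along the body diagonal, so √3·a = 4r.
r = √3·a/4 = 1.7321 × 288 / 4 = 125 pm.

125 pm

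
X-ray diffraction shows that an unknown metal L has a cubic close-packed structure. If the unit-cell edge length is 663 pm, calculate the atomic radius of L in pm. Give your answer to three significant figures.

In an FCC lattice, atoms touch along the face diagonal, so √2·a = 4r.
r = √2·a/4 = 1.4142 × 663 / 4 = 234 pm.

234 pm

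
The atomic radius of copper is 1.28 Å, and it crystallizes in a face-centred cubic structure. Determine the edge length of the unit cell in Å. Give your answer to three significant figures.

In an FCC lattice, atoms touch along the face diagonal, so √2·a = 4r.
a = 4r/√2 = 4 × 1.28 / 1.4142 = 3.62 Å.

3.62 Å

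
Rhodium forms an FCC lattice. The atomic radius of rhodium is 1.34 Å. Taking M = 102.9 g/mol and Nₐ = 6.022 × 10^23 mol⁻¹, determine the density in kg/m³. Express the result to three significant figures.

In an FCC lattice, atoms touch along the face diagonal, so √2·a = 4r, giving a = 3.790 Å = 3.790 × 10^-8 cm.
With Z = 4, ρ = Z·M/(N_A·a³) = 4 × 102.9 / (6.022 × 10²³ × 5.444 × 10^-23) = 12.55 g/cm³ = 12600 kg/m³.

12600 kg/m³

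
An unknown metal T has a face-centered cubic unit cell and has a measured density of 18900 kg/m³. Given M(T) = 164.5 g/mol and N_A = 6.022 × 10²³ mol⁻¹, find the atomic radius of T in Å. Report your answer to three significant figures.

For an FCC cell (Z = 4), a³ = Z·M/(N_A·ρ) = 4 × 164.5 / (6.022 × 10²³ × 18.90) = 5.781 × 10^-23 cm³, so a = 3.867 × 10^-8 cm = 3.867 Å.
Atoms touch along the face diagonal, so √2·a = 4r, so r = 0.3536 × a = 1.37 Å.

1.37 Å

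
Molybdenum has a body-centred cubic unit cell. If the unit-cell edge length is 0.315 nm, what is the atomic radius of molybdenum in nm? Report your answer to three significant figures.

In a BCC lattice, atoms touch along the body diagonal, so √3·a = 4r.
r = √3·a/4 = 1.7321 × 0.315 / 4 = 0.136 nm.

0.136 nm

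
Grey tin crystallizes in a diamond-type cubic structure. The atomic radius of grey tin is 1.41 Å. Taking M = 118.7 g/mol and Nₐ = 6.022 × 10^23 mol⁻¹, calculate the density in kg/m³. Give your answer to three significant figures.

In a diamond cubic lattice, nearest neighbors lie along the body diagonal with √3·a = 8r, giving a = 6.513 Å = 6.513 × 10^-8 cm.
With Z = 8, ρ = Z·M/(N_A·a³) = 8 × 118.7 / (6.022 × 10²³ × 2.762 × 10^-22) = 5.709 g/cm³ = 5710 kg/m³.

5710 kg/m³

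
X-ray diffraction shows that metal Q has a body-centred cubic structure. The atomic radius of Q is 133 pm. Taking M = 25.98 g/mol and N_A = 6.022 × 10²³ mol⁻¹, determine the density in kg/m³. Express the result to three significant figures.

In a BCC lattice, atoms touch along the body diagonal, so √3·a = 4r, giving a = 307.2 pm = 3.072 × 10^-8 cm.
With Z = 2, ρ = Z·M/(N_A·a³) = 2 × 25.98 / (6.022 × 10²³ × 2.898 × 10^-23) = 2.978 g/cm³ = 2980 kg/m³.

2980 kg/m³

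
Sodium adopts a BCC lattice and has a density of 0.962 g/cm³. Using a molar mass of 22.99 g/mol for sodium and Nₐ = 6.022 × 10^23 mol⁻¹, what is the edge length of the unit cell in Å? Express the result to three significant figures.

With Z = 2 atoms per BCC cell, a³ = Z·M/(N_A·ρ) = 2 × 22.99 / (6.022 × 10²³ × 0.9620 g/cm³) = 7.937 × 10^-23 cm³.
a = (7.937 × 10^-23)^(1/3) = 4.298 × 10^-8 cm = 4.30 Å.

4.30 Å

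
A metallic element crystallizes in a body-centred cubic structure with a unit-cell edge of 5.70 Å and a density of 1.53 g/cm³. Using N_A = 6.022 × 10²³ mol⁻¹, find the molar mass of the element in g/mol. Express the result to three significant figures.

A BCC cell has Z = 2 atoms; a = 5.700 × 10^-8 cm.
M = ρ·N_A·a³/Z = 1.53 × 6.022 × 10²³ × 1.852 × 10^-22 / 2 = 85.3 g/mol.

85.3 g/mol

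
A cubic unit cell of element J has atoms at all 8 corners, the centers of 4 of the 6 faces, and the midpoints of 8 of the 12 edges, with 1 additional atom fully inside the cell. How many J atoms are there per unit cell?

6

Corner atoms are shared by 8 cells (1/8 each), face atoms by 2 (1/2 each), edge atoms by 4 (1/4 each), interior atoms are unshared.
Net atoms = 8 × 1/8 + 4 × 1/2 + 8 × 1/4 + 1 = 1 + 2 + 2 + 1 = 6.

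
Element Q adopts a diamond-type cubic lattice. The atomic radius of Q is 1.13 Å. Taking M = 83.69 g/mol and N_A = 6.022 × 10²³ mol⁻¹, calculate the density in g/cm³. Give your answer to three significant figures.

7.82 g/cm³

In a diamond cubic lattice, nearest neighbors lie along the body diagonal with √3·a = 8r, giving a = 5.219 Å = 5.219 × 10^-8 cm.
With Z = 8, ρ = Z·M/(N_A·a³) = 8 × 83.69 / (6.022 × 10²³ × 1.422 × 10^-22) = 7.820 g/cm³.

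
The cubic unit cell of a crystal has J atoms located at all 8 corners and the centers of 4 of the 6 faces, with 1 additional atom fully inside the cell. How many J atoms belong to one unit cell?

Corner atoms are shared by 8 cells (1/8 each), face atoms by 2 (1/2 each), interior atoms are unshared.
Net atoms = 8 × 1/8 + 4 × 1/2 + 1 = 1 + 2 + 1 = 4.

4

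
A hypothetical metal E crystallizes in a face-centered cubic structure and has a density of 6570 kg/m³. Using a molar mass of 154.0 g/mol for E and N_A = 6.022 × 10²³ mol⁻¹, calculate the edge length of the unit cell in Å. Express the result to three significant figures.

With Z = 4 atoms per FCC cell, a³ = Z·M/(N_A·ρ) = 4 × 154.0 / (6.022 × 10²³ × 6.570 g/cm³) = 1.557 × 10^-22 cm³.
a = (1.557 × 10^-22)^(1/3) = 5.380 × 10^-8 cm = 5.38 Å.

5.38 Å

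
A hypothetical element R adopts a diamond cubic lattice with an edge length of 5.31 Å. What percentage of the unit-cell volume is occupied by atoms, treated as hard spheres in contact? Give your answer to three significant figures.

In a diamond cubic lattice nearest neighbors lie along the body diagonal with √3·a = 8r, so r = 0.2165a = 1.150 Å.
Packing fraction = Z·(4/3)πr³ / a³ = 8 × (4/3)π × (1.150)³ / (5.31)³ = 0.3401 = 34.0%.

34.0%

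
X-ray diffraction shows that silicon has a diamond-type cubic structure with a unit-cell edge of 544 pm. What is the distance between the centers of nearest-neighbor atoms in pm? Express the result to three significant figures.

In a diamond cubic structure, nearest neighbors lie along the body diagonal with √3·a = 8r; the nearest-neighbor distance equals 2r = 0.4330·a.
d = 0.4330 × 544 = 236 pm.

236 pm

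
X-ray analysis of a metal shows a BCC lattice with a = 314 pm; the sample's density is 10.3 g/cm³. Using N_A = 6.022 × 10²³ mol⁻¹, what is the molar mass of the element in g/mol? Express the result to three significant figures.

96.0 g/mol

A BCC cell has Z = 2 atoms; a = 3.140 × 10^-8 cm.
M = ρ·N_A·a³/Z = 10.3 × 6.022 × 10²³ × 3.096 × 10^-23 / 2 = 96.0 g/mol.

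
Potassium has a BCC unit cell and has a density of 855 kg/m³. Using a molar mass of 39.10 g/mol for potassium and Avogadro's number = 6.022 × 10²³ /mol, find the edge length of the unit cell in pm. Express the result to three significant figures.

534 pm

With Z = 2 atoms per BCC cell, a³ = Z·M/(N_A·ρ) = 2 × 39.10 / (6.022 × 10²³ × 0.8550 g/cm³) = 1.519 × 10^-22 cm³.
a = (1.519 × 10^-22)^(1/3) = 5.335 × 10^-8 cm = 534 pm.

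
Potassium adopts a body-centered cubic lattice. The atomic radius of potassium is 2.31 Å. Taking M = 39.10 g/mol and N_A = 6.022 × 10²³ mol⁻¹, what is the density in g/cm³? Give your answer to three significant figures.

0.855 g/cm³

In a BCC lattice, atoms touch along the body diagonal, so √3·a = 4r, giving a = 5.335 Å = 5.335 × 10^-8 cm.
With Z = 2, ρ = Z·M/(N_A·a³) = 2 × 39.10 / (6.022 × 10²³ × 1.518 × 10^-22) = 0.8553 g/cm³.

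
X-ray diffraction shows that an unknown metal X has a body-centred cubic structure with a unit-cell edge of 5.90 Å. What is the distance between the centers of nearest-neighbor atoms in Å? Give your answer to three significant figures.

In a BCC structure, atoms touch along the body diagonal, so √3·a = 4r; the nearest-neighbor distance equals 2r = 0.8660·a.
d = 0.8660 × 5.90 = 5.11 Å.

5.11 Å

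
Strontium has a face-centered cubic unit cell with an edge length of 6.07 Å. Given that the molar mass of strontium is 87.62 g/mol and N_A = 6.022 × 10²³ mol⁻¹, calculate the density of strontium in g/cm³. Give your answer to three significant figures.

An FCC unit cell contains Z = 4 atoms.
Cell volume: a³ = (6.07 Å)³ = (6.070 × 10^-8 cm)³ = 2.236 × 10^-22 cm³.
ρ = Z·M/(N_A·a³) = 4 × 87.62 / (6.022 × 10²³ × 2.236 × 10^-22) = 2.602 g/cm³.

2.60 g/cm³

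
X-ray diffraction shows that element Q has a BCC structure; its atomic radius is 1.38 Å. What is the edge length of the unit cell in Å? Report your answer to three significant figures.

In a BCC lattice, atoms touch along the body diagonal, so √3·a = 4r.
a = 4r/√3 = 4 × 1.38 / 1.7321 = 3.19 Å.

3.19 Å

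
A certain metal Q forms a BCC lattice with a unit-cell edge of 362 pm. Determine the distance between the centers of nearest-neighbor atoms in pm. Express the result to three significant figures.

In a BCC structure, atoms touch along the body diagonal, so √3·a = 4r; the nearest-neighbor distance equals 2r = 0.8660·a.
d = 0.8660 × 362 = 314 pm.

314 pm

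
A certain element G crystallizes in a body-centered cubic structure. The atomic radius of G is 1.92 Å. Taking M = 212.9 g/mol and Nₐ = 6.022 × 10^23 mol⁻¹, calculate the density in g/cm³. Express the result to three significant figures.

In a BCC lattice, atoms touch along the body diagonal, so √3·a = 4r, giving a = 4.434 Å = 4.434 × 10^-8 cm.
With Z = 2, ρ = Z·M/(N_A·a³) = 2 × 212.9 / (6.022 × 10²³ × 8.718 × 10^-23) = 8.111 g/cm³.

8.11 g/cm³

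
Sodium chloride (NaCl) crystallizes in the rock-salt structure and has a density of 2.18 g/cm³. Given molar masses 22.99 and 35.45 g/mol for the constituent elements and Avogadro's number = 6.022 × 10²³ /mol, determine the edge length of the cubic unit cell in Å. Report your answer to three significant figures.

5.63 Å

M(NaCl) = 58.44 g/mol; Z = 4 formula units per cell.
a³ = Z·M/(N_A·ρ) = 4 × 58.44 / (6.022 × 10²³ × 2.18) = 1.781 × 10^-22 cm³, so a = 5.626 × 10^-8 cm = 5.63 Å.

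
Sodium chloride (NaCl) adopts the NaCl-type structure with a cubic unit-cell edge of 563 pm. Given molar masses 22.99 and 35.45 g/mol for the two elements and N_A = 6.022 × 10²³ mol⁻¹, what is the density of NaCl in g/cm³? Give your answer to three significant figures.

2.18 g/cm³

The NaCl-type structure contains Z = 4 formula units per cell; M(NaCl) = 22.99 + 35.45 = 58.44 g/mol.
a³ = (5.630 × 10^-8 cm)³ = 1.785 × 10^-22 cm³.
ρ = 4 × 58.44 / (6.022 × 10²³ × 1.785 × 10^-22) = 2.175 g/cm³.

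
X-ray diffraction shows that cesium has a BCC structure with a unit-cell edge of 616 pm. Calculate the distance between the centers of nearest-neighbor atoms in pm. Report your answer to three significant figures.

In a BCC structure, atoms touch along the body diagonal, so √3·a = 4r; the nearest-neighbor distance equals 2r = 0.8660·a.
d = 0.8660 × 616 = 533 pm.

533 pm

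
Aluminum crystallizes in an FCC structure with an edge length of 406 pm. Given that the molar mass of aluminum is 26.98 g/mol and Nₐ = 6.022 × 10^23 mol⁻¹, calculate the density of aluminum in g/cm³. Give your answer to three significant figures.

2.68 g/cm³

An FCC unit cell contains Z = 4 atoms.
Cell volume: a³ = (406 pm)³ = (4.060 × 10^-8 cm)³ = 6.692 × 10^-23 cm³.
ρ = Z·M/(N_A·a³) = 4 × 26.98 / (6.022 × 10²³ × 6.692 × 10^-23) = 2.678 g/cm³.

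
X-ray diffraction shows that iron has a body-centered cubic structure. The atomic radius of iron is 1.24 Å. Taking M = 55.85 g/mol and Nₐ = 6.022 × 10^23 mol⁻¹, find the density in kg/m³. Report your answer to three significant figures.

In a BCC lattice, atoms touch along the body diagonal, so √3·a = 4r, giving a = 2.864 Å = 2.864 × 10^-8 cm.
With Z = 2, ρ = Z·M/(N_A·a³) = 2 × 55.85 / (6.022 × 10²³ × 2.348 × 10^-23) = 7.899 g/cm³ = 7900 kg/m³.

7900 kg/m³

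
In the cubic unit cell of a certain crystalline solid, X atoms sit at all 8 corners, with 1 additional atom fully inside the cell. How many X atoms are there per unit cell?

2

Corner atoms are shared by 8 cells (1/8 each), interior atoms are unshared.
Net atoms = 8 × 1/8 + 1 = 1 + 1 = 2.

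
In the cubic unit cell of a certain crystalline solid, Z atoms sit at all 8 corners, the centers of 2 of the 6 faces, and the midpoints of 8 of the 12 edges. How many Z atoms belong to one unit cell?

4

Corner atoms are shared by 8 cells (1/8 each), face atoms by 2 (1/2 each), edge atoms by 4 (1/4 each).
Net atoms = 8 × 1/8 + 2 × 1/2 + 8 × 1/4 = 1 + 1 + 2 = 4.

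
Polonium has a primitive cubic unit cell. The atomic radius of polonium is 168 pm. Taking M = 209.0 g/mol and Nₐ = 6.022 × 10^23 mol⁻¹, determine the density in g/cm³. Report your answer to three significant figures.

9.15 g/cm³

In a simple cubic lattice, atoms touch along the cell edge, so a = 2r, giving a = 336.0 pm = 3.360 × 10^-8 cm.
With Z = 1, ρ = Z·M/(N_A·a³) = 1 × 209.0 / (6.022 × 10²³ × 3.793 × 10^-23) = 9.149 g/cm³.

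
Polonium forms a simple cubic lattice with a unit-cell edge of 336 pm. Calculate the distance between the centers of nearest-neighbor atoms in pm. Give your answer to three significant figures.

In a simple cubic structure, atoms touch along the cell edge, so a = 2r; the nearest-neighbor distance equals 2r = 1.000·a.
d = 1.000 × 336 = 336 pm.

336 pm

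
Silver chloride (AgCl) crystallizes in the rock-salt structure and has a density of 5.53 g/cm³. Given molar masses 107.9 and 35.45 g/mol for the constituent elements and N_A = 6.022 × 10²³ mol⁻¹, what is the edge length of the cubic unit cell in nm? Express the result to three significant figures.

0.556 nm

M(AgCl) = 143.35 g/mol; Z = 4 formula units per cell.
a³ = Z·M/(N_A·ρ) = 4 × 143.35 / (6.022 × 10²³ × 5.53) = 1.722 × 10^-22 cm³, so a = 5.563 × 10^-8 cm = 0.556 nm.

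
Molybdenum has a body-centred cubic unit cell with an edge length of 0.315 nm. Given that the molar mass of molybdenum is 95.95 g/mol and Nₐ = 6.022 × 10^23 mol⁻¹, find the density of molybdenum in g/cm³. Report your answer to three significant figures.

10.2 g/cm³

A BCC unit cell contains Z = 2 atoms.
Cell volume: a³ = (0.315 nm)³ = (3.150 × 10^-8 cm)³ = 3.126 × 10^-23 cm³.
ρ = Z·M/(N_A·a³) = 2 × 95.95 / (6.022 × 10²³ × 3.126 × 10^-23) = 10.20 g/cm³.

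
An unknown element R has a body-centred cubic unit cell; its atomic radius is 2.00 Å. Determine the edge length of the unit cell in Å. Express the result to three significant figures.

4.62 Å

In a BCC lattice, atoms touch along the body diagonal, so √3·a = 4r.
a = 4r/√3 = 4 × 2.00 / 1.7321 = 4.62 Å.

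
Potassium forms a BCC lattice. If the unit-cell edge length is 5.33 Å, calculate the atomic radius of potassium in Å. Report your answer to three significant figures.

In a BCC lattice, atoms touch along the body diagonal, so √3·a = 4r.
r = √3·a/4 = 1.7321 × 5.33 / 4 = 2.31 Å.

2.31 Å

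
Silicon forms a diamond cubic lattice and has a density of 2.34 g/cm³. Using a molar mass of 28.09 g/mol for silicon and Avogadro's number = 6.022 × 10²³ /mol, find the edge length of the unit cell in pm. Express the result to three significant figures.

With Z = 8 atoms per diamond cubic cell, a³ = Z·M/(N_A·ρ) = 8 × 28.09 / (6.022 × 10²³ × 2.340 g/cm³) = 1.595 × 10^-22 cm³.
a = (1.595 × 10^-22)^(1/3) = 5.423 × 10^-8 cm = 542 pm.

542 pm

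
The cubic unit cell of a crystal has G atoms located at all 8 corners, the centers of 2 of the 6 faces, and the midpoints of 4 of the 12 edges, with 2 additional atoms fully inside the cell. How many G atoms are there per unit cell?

Corner atoms are shared by 8 cells (1/8 each), face atoms by 2 (1/2 each), edge atoms by 4 (1/4 each), interior atoms are unshared.
Net atoms = 8 × 1/8 + 2 × 1/2 + 4 × 1/4 + 2 = 1 + 1 + 1 + 2 = 5.

5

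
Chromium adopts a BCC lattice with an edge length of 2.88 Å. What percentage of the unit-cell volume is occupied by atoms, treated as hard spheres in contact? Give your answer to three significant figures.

68.0%

In a BCC lattice atoms touch along the body diagonal, so √3·a = 4r, so r = 0.4330a = 1.247 Å.
Packing fraction = Z·(4/3)πr³ / a³ = 2 × (4/3)π × (1.247)³ / (2.88)³ = 0.6802 = 68.0%.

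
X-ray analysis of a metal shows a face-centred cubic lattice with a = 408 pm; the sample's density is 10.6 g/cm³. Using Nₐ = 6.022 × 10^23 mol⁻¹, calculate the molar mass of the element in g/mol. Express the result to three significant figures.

108 g/mol

An FCC cell has Z = 4 atoms; a = 4.080 × 10^-8 cm.
M = ρ·N_A·a³/Z = 10.6 × 6.022 × 10²³ × 6.792 × 10^-23 / 4 = 108 g/mol.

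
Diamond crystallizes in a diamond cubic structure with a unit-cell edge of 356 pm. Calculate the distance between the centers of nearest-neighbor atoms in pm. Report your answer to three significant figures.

In a diamond cubic structure, nearest neighbors lie along the body diagonal with √3·a = 8r; the nearest-neighbor distance equals 2r = 0.4330·a.
d = 0.4330 × 356 = 154 pm.

154 pm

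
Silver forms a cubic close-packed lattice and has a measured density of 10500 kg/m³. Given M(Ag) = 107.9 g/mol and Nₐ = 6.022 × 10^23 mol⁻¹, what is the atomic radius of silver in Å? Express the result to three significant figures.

For an FCC cell (Z = 4), a³ = Z·M/(N_A·ρ) = 4 × 107.9 / (6.022 × 10²³ × 10.50) = 6.826 × 10^-23 cm³, so a = 4.087 × 10^-8 cm = 4.087 Å.
Atoms touch along the face diagonal, so √2·a = 4r, so r = 0.3536 × a = 1.44 Å.

1.44 Å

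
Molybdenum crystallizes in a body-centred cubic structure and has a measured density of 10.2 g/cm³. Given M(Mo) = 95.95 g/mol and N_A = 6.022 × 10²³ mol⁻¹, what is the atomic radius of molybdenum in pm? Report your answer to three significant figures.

136 pm

For a BCC cell (Z = 2), a³ = Z·M/(N_A·ρ) = 2 × 95.95 / (6.022 × 10²³ × 10.20) = 3.124 × 10^-23 cm³, so a = 3.150 × 10^-8 cm = 315.0 pm.
Atoms touch along the body diagonal, so √3·a = 4r, so r = 0.4330 × a = 136 pm.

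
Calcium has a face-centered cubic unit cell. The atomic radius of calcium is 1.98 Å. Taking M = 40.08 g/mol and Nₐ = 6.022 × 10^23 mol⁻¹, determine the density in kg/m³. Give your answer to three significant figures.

1520 kg/m³

In an FCC lattice, atoms touch along the face diagonal, so √2·a = 4r, giving a = 5.600 Å = 5.600 × 10^-8 cm.
With Z = 4, ρ = Z·M/(N_A·a³) = 4 × 40.08 / (6.022 × 10²³ × 1.756 × 10^-22) = 1.516 g/cm³ = 1520 kg/m³.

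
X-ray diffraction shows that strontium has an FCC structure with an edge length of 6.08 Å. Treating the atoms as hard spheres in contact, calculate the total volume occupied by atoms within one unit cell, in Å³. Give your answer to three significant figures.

166 Å³

In an FCC lattice atoms touch along the face diagonal, so √2·a = 4r, so r = 0.3536a = 2.150 Å.
V_atoms = Z × (4/3)πr³ = 4 × (4/3)π × (2.150)³ = 166 Å³.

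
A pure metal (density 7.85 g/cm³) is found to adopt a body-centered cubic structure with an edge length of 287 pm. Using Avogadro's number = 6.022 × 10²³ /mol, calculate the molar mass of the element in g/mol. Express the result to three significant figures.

55.9 g/mol

A BCC cell has Z = 2 atoms; a = 2.870 × 10^-8 cm.
M = ρ·N_A·a³/Z = 7.85 × 6.022 × 10²³ × 2.364 × 10^-23 / 2 = 55.9 g/mol.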